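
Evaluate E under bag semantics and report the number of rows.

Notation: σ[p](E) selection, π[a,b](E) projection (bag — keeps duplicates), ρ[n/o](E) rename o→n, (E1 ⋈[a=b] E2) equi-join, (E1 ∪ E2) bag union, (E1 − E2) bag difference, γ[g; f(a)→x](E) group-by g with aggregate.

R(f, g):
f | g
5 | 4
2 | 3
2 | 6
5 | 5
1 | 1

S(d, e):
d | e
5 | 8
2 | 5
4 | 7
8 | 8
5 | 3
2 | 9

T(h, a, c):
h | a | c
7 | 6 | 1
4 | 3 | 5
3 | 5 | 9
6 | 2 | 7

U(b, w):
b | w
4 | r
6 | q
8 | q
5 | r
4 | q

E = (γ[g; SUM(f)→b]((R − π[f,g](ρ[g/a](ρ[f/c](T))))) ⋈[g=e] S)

Per-node cardinality:
  R → 5
  T → 4
  ρ[f/c](T) → 4
  ρ[g/a](ρ[f/c](T)) → 4
  π[f,g](ρ[g/a](ρ[f/c](T))) → 4
  (R − π[f,g](ρ[g/a](ρ[f/c](T)))) → 5
  γ[g; SUM(f)→b]((R − π[f,g](ρ[g/a](ρ[f/c](T))))) → 5
  S → 6
  (γ[g; SUM(f)→b]((R − π[f,g](ρ[g/a](ρ[f/c](T))))) ⋈[g=e] S) → 2

|E| = 2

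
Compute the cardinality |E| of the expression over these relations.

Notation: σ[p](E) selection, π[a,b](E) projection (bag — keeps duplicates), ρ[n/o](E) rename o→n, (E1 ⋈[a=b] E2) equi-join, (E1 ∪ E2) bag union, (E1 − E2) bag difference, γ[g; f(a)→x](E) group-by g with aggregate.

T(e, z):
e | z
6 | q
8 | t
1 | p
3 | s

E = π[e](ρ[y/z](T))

Row counts bottom-up:
  T → 4
  ρ[y/z](T) → 4
  π[e](ρ[y/z](T)) → 4

|E| = 4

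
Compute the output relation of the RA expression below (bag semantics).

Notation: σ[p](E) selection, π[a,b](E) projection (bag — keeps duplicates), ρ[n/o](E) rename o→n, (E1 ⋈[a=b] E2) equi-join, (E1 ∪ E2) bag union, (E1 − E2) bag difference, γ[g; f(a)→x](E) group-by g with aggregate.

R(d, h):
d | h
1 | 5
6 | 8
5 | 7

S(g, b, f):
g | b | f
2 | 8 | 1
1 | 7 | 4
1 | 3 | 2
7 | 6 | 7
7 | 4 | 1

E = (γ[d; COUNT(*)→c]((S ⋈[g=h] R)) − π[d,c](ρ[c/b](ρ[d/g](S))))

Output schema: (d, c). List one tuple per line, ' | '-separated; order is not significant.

Subexpression sizes:
  S → 5
  R → 3
  (S ⋈[g=h] R) → 2
  γ[d; COUNT(*)→c]((S ⋈[g=h] R)) → 1
  S → 5
  ρ[d/g](S) → 5
  ρ[c/b](ρ[d/g](S)) → 5
  π[d,c](ρ[c/b](ρ[d/g](S))) → 5
  (γ[d; COUNT(*)→c]((S ⋈[g=h] R)) − π[d,c](ρ[c/b](ρ[d/g](S)))) → 1

== RESULT ==
d | c
5 | 2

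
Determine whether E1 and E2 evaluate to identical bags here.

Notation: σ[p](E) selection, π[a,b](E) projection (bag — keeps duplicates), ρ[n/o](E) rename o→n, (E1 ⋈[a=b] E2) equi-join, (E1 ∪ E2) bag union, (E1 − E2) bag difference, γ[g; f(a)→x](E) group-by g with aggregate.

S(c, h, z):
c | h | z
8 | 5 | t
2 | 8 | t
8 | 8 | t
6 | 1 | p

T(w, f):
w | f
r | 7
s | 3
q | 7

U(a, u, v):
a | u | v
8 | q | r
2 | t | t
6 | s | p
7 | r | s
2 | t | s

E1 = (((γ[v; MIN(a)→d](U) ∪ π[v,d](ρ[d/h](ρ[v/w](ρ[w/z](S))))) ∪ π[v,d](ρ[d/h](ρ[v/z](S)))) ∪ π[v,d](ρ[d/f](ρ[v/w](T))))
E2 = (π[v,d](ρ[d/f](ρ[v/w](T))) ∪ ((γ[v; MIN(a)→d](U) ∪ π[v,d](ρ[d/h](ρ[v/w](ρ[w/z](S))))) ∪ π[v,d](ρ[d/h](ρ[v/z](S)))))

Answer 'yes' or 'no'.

E1 row counts bottom-up:
  U → 5
  γ[v; MIN(a)→d](U) → 4
  S → 4
  ρ[w/z](S) → 4
  ρ[v/w](ρ[w/z](S)) → 4
  ρ[d/h](ρ[v/w](ρ[w/z](S))) → 4
  π[v,d](ρ[d/h](ρ[v/w](ρ[w/z](S)))) → 4
  (γ[v; MIN(a)→d](U) ∪ π[v,d](ρ[d/h](ρ[v/w](ρ[w/z](S))))) → 8
  S → 4
  ρ[v/z](S) → 4
  ρ[d/h](ρ[v/z](S)) → 4
  π[v,d](ρ[d/h](ρ[v/z](S))) → 4
  ((γ[v; MIN(a)→d](U) ∪ π[v,d](ρ[d/h](ρ[v/w](ρ[w/z](S))))) ∪ π[v,d](ρ[d/h](ρ[v/z](S)))) → 12
  T → 3
  ρ[v/w](T) → 3
  ρ[d/f](ρ[v/w](T)) → 3
  π[v,d](ρ[d/f](ρ[v/w](T))) → 3
  (((γ[v; MIN(a)→d](U) ∪ π[v,d](ρ[d/h](ρ[v/w](ρ[w/z](S))))) ∪ π[v,d](ρ[d/h](ρ[v/z](S)))) ∪ π[v,d](ρ[d/f](ρ[v/w](T)))) → 15
E2 row counts bottom-up:
  T → 3
  ρ[v/w](T) → 3
  ρ[d/f](ρ[v/w](T)) → 3
  π[v,d](ρ[d/f](ρ[v/w](T))) → 3
  U → 5
  γ[v; MIN(a)→d](U) → 4
  S → 4
  ρ[w/z](S) → 4
  ρ[v/w](ρ[w/z](S)) → 4
  ρ[d/h](ρ[v/w](ρ[w/z](S))) → 4
  π[v,d](ρ[d/h](ρ[v/w](ρ[w/z](S)))) → 4
  (γ[v; MIN(a)→d](U) ∪ π[v,d](ρ[d/h](ρ[v/w](ρ[w/z](S))))) → 8
  S → 4
  ρ[v/z](S) → 4
  ρ[d/h](ρ[v/z](S)) → 4
  π[v,d](ρ[d/h](ρ[v/z](S))) → 4
  ((γ[v; MIN(a)→d](U) ∪ π[v,d](ρ[d/h](ρ[v/w](ρ[w/z](S))))) ∪ π[v,d](ρ[d/h](ρ[v/z](S)))) → 12
  (π[v,d](ρ[d/f](ρ[v/w](T))) ∪ ((γ[v; MIN(a)→d](U) ∪ π[v,d](ρ[d/h](ρ[v/w](ρ[w/z](S))))) ∪ π[v,d](ρ[d/h](ρ[v/z](S))))) → 15

E1 and E2 produce the same multiset:
v | d
p | 1
p | 1
p | 6
q | 7
r | 7
r | 8
s | 2
s | 3
t | 2
t | 5
t | 5
t | 8
t | 8
t | 8
t | 8

yes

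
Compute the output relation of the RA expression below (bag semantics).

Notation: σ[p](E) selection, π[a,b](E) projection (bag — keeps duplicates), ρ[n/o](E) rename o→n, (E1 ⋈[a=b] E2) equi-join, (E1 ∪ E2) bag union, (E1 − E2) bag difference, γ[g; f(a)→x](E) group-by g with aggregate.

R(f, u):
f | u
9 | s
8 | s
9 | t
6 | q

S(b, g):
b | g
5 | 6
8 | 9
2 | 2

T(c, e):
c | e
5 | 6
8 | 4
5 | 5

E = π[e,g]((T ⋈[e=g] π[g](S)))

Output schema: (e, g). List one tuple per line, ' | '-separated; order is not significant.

Per-node cardinality:
  T → 3
  S → 3
  π[g](S) → 3
  (T ⋈[e=g] π[g](S)) → 1
  π[e,g]((T ⋈[e=g] π[g](S))) → 1

== RESULT ==
e | g
6 | 6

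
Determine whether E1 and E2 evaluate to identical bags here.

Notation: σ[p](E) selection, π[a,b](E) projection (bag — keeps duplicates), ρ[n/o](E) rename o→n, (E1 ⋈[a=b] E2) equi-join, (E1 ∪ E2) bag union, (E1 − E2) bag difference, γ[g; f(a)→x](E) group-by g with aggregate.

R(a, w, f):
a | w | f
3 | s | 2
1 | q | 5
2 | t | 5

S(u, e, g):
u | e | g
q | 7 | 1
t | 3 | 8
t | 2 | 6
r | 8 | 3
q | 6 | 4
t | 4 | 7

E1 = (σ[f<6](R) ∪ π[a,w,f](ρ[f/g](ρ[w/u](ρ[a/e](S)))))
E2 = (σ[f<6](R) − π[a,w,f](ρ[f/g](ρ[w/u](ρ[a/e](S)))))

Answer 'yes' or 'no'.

E1 row counts bottom-up:
  R → 3
  σ[f<6](R) → 3
  S → 6
  ρ[a/e](S) → 6
  ρ[w/u](ρ[a/e](S)) → 6
  ρ[f/g](ρ[w/u](ρ[a/e](S))) → 6
  π[a,w,f](ρ[f/g](ρ[w/u](ρ[a/e](S)))) → 6
  (σ[f<6](R) ∪ π[a,w,f](ρ[f/g](ρ[w/u](ρ[a/e](S))))) → 9
E2 row counts bottom-up:
  R → 3
  σ[f<6](R) → 3
  S → 6
  ρ[a/e](S) → 6
  ρ[w/u](ρ[a/e](S)) → 6
  ρ[f/g](ρ[w/u](ρ[a/e](S))) → 6
  π[a,w,f](ρ[f/g](ρ[w/u](ρ[a/e](S)))) → 6
  (σ[f<6](R) − π[a,w,f](ρ[f/g](ρ[w/u](ρ[a/e](S))))) → 3

E1 result:
a | w | f
1 | q | 5
2 | t | 5
2 | t | 6
3 | s | 2
3 | t | 8
4 | t | 7
6 | q | 4
7 | q | 1
8 | r | 3
E2 result:
a | w | f
1 | q | 5
2 | t | 5
3 | s | 2
Witness: (7, 'q', 1) appears 1× in E1 but 0× in E2.

no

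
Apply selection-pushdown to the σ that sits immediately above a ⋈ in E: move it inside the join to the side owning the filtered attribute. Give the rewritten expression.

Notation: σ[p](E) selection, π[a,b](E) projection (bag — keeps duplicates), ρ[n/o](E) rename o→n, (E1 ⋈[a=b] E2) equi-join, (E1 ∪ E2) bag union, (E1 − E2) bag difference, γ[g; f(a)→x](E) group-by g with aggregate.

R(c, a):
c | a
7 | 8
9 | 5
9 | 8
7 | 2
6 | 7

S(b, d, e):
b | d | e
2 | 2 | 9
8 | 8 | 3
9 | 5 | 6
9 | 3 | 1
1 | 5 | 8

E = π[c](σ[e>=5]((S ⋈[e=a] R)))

σ filters on e, owned by the left side.
E' = π[c]((σ[e>=5](S) ⋈[e=a] R))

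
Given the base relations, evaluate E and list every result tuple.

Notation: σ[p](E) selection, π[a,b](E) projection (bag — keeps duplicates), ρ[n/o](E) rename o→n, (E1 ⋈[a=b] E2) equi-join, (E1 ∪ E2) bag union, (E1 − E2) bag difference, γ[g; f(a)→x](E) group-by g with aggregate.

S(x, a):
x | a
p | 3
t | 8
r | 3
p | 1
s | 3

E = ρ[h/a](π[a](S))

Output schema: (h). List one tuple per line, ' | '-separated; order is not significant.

Subexpression sizes:
  S → 5
  π[a](S) → 5
  ρ[h/a](π[a](S)) → 5

== RESULT ==
h
1
3
3
3
8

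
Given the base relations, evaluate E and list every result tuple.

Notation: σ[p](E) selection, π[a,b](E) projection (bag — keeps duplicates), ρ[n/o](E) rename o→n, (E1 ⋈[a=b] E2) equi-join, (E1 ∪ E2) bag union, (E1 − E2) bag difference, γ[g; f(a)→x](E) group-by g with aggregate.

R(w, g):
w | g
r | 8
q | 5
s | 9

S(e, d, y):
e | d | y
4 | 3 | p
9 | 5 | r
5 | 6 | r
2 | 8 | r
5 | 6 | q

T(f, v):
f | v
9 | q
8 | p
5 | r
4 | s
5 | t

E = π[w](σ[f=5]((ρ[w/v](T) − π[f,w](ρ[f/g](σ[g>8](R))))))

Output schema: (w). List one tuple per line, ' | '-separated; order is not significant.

Stepwise |·|:
  T → 5
  ρ[w/v](T) → 5
  R → 3
  σ[g>8](R) → 1
  ρ[f/g](σ[g>8](R)) → 1
  π[f,w](ρ[f/g](σ[g>8](R))) → 1
  (ρ[w/v](T) − π[f,w](ρ[f/g](σ[g>8](R)))) → 5
  σ[f=5]((ρ[w/v](T) − π[f,w](ρ[f/g](σ[g>8](R))))) → 2
  π[w](σ[f=5]((ρ[w/v](T) − π[f,w](ρ[f/g](σ[g>8](R)))))) → 2

== RESULT ==
w
r
t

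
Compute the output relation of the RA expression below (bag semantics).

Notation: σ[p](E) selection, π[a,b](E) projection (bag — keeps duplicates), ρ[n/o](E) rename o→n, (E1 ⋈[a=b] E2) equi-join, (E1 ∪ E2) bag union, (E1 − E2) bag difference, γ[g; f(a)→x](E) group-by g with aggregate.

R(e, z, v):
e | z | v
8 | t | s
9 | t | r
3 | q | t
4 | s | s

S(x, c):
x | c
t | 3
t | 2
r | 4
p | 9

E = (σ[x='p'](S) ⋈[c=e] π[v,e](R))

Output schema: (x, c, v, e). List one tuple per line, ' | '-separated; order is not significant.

Stepwise |·|:
  S → 4
  σ[x='p'](S) → 1
  R → 4
  π[v,e](R) → 4
  (σ[x='p'](S) ⋈[c=e] π[v,e](R)) → 1

== RESULT ==
x | c | v | e
p | 9 | r | 9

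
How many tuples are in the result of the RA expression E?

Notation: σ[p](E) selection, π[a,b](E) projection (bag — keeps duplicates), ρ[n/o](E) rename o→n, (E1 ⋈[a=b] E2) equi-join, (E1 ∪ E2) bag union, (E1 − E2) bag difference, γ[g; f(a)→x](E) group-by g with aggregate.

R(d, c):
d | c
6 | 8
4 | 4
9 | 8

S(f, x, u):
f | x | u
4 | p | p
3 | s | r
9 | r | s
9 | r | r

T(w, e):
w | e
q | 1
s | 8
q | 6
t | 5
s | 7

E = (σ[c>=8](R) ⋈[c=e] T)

Stepwise |·|:
  R → 3
  σ[c>=8](R) → 2
  T → 5
  (σ[c>=8](R) ⋈[c=e] T) → 2

|E| = 2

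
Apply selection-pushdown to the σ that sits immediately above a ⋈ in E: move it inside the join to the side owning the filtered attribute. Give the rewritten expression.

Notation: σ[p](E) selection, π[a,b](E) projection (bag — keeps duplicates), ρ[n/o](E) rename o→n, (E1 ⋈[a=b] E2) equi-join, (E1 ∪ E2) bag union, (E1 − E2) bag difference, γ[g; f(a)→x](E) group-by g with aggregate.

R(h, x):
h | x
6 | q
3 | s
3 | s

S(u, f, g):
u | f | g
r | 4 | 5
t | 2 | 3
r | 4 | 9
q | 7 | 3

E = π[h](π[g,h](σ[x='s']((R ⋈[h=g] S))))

σ filters on x, owned by the left side.
E' = π[h](π[g,h]((σ[x='s'](R) ⋈[h=g] S)))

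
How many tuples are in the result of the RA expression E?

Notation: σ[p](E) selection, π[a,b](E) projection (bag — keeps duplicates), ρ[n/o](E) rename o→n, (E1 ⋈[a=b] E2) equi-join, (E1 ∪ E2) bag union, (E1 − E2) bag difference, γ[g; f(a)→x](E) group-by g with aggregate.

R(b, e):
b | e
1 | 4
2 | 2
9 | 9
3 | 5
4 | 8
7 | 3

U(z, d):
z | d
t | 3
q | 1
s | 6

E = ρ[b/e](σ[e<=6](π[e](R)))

Stepwise |·|:
  R → 6
  π[e](R) → 6
  σ[e<=6](π[e](R)) → 4
  ρ[b/e](σ[e<=6](π[e](R))) → 4

|E| = 4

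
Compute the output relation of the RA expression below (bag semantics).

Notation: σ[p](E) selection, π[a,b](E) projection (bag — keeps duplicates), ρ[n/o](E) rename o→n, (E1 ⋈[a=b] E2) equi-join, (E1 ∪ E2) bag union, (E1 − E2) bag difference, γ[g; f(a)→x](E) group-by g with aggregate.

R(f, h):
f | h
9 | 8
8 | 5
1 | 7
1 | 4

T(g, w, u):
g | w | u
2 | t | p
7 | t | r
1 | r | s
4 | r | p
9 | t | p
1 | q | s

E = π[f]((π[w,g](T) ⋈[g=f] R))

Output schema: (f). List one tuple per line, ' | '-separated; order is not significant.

Per-node cardinality:
  T → 6
  π[w,g](T) → 6
  R → 4
  (π[w,g](T) ⋈[g=f] R) → 5
  π[f]((π[w,g](T) ⋈[g=f] R)) → 5

== RESULT ==
f
1
1
1
1
9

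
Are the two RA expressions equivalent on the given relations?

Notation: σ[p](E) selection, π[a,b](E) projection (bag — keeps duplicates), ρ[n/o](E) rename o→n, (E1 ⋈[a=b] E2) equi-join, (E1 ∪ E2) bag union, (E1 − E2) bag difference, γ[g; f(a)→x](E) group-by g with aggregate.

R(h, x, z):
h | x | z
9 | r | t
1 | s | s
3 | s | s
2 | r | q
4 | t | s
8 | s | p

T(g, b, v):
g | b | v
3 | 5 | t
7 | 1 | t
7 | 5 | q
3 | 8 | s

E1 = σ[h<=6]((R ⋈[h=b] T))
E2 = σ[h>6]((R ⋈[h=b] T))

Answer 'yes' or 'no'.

E1 row counts bottom-up:
  R → 6
  T → 4
  (R ⋈[h=b] T) → 2
  σ[h<=6]((R ⋈[h=b] T)) → 1
E2 row counts bottom-up:
  R → 6
  T → 4
  (R ⋈[h=b] T) → 2
  σ[h>6]((R ⋈[h=b] T)) → 1

E1 result:
h | x | z | g | b | v
1 | s | s | 7 | 1 | t
E2 result:
h | x | z | g | b | v
8 | s | p | 3 | 8 | s
Witness: (8, 's', 'p', 3, 8, 's') appears 0× in E1 but 1× in E2.

no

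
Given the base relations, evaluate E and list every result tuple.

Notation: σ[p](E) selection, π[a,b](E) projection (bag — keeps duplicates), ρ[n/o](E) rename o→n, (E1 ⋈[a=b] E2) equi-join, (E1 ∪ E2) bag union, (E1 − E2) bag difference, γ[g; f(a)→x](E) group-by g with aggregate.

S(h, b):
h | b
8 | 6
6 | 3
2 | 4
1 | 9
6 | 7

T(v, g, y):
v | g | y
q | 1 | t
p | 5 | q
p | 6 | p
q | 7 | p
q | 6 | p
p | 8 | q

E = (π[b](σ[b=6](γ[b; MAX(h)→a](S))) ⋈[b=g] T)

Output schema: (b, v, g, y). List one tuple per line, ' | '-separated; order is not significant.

Per-node cardinality:
  S → 5
  γ[b; MAX(h)→a](S) → 5
  σ[b=6](γ[b; MAX(h)→a](S)) → 1
  π[b](σ[b=6](γ[b; MAX(h)→a](S))) → 1
  T → 6
  (π[b](σ[b=6](γ[b; MAX(h)→a](S))) ⋈[b=g] T) → 2

== RESULT ==
b | v | g | y
6 | p | 6 | p
6 | q | 6 | p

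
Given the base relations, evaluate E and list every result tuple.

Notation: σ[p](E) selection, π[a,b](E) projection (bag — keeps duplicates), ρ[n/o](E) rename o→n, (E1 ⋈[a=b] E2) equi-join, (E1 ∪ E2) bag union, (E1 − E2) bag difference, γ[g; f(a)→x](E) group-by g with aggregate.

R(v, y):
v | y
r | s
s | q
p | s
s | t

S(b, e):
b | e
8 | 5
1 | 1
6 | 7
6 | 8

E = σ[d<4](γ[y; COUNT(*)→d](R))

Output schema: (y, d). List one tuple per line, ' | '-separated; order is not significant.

Subexpression sizes:
  R → 4
  γ[y; COUNT(*)→d](R) → 3
  σ[d<4](γ[y; COUNT(*)→d](R)) → 3

== RESULT ==
y | d
q | 1
s | 2
t | 1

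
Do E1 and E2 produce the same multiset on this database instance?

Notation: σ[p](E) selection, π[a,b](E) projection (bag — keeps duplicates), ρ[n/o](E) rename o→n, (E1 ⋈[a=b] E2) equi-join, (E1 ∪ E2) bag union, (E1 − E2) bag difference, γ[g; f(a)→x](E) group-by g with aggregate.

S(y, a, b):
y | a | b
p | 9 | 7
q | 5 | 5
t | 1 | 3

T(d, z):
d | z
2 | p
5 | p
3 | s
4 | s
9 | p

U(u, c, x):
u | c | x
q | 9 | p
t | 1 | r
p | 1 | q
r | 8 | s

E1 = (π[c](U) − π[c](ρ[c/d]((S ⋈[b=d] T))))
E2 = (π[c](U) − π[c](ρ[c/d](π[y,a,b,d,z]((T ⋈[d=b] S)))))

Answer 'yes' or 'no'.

E1 row counts bottom-up:
  U → 4
  π[c](U) → 4
  S → 3
  T → 5
  (S ⋈[b=d] T) → 2
  ρ[c/d]((S ⋈[b=d] T)) → 2
  π[c](ρ[c/d]((S ⋈[b=d] T))) → 2
  (π[c](U) − π[c](ρ[c/d]((S ⋈[b=d] T)))) → 4
E2 row counts bottom-up:
  U → 4
  π[c](U) → 4
  T → 5
  S → 3
  (T ⋈[d=b] S) → 2
  π[y,a,b,d,z]((T ⋈[d=b] S)) → 2
  ρ[c/d](π[y,a,b,d,z]((T ⋈[d=b] S))) → 2
  π[c](ρ[c/d](π[y,a,b,d,z]((T ⋈[d=b] S)))) → 2
  (π[c](U) − π[c](ρ[c/d](π[y,a,b,d,z]((T ⋈[d=b] S))))) → 4

E1 and E2 produce the same multiset:
c
1
1
8
9

yes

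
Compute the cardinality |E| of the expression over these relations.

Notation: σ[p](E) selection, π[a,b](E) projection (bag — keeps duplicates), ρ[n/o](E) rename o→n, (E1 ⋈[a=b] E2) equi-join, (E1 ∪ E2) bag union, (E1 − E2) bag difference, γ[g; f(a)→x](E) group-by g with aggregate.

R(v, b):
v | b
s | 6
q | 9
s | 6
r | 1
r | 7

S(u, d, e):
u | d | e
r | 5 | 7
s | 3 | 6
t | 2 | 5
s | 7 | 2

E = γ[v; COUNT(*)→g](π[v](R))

Row counts bottom-up:
  R → 5
  π[v](R) → 5
  γ[v; COUNT(*)→g](π[v](R)) → 3

|E| = 3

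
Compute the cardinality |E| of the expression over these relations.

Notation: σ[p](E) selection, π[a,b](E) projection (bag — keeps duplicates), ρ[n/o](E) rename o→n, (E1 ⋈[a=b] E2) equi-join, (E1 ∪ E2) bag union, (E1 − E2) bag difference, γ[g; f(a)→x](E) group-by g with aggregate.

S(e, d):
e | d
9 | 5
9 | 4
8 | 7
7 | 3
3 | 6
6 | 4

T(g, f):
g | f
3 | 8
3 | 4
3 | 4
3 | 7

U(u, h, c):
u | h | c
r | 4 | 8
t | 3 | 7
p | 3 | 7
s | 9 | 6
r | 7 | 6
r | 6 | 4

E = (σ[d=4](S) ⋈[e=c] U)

Per-node cardinality:
  S → 6
  σ[d=4](S) → 2
  U → 6
  (σ[d=4](S) ⋈[e=c] U) → 2

|E| = 2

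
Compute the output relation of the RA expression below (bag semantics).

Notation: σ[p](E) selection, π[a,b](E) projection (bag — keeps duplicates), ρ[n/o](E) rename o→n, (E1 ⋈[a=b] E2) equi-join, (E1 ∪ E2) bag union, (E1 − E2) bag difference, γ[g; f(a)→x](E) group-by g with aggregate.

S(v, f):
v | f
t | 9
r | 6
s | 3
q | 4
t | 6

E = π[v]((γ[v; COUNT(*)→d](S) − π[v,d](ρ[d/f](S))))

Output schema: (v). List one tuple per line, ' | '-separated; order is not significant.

Stepwise |·|:
  S → 5
  γ[v; COUNT(*)→d](S) → 4
  S → 5
  ρ[d/f](S) → 5
  π[v,d](ρ[d/f](S)) → 5
  (γ[v; COUNT(*)→d](S) − π[v,d](ρ[d/f](S))) → 4
  π[v]((γ[v; COUNT(*)→d](S) − π[v,d](ρ[d/f](S)))) → 4

== RESULT ==
v
q
r
s
t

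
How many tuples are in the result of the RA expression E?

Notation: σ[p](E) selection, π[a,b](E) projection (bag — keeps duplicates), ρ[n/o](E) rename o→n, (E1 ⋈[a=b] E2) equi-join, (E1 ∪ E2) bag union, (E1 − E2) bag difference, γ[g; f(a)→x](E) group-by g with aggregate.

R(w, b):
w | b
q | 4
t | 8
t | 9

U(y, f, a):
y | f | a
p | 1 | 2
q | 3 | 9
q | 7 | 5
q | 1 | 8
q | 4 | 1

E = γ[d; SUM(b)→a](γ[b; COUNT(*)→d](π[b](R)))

Row counts bottom-up:
  R → 3
  π[b](R) → 3
  γ[b; COUNT(*)→d](π[b](R)) → 3
  γ[d; SUM(b)→a](γ[b; COUNT(*)→d](π[b](R))) → 1

|E| = 1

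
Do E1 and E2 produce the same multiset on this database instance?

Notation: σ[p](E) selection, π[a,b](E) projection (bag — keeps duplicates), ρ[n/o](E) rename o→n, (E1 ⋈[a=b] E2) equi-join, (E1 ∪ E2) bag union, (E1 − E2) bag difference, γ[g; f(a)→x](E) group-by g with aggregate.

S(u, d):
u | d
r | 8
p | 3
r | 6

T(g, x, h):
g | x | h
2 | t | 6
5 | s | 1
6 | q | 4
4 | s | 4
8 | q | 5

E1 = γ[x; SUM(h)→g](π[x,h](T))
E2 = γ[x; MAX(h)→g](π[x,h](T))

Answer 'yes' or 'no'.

E1 per-node cardinality:
  T → 5
  π[x,h](T) → 5
  γ[x; SUM(h)→g](π[x,h](T)) → 3
E2 per-node cardinality:
  T → 5
  π[x,h](T) → 5
  γ[x; MAX(h)→g](π[x,h](T)) → 3

E1 result:
x | g
q | 9
s | 5
t | 6
E2 result:
x | g
q | 5
s | 4
t | 6
Witness: ('s', 4) appears 0× in E1 but 1× in E2.

no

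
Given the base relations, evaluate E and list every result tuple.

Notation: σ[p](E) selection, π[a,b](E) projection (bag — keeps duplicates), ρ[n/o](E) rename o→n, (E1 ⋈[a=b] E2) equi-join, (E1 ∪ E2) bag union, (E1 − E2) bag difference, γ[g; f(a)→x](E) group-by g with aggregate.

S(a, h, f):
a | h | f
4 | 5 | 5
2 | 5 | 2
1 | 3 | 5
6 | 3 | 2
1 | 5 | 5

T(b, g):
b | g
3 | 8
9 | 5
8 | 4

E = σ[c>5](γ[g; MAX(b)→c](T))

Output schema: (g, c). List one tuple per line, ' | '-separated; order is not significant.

Per-node cardinality:
  T → 3
  γ[g; MAX(b)→c](T) → 3
  σ[c>5](γ[g; MAX(b)→c](T)) → 2

== RESULT ==
g | c
4 | 8
5 | 9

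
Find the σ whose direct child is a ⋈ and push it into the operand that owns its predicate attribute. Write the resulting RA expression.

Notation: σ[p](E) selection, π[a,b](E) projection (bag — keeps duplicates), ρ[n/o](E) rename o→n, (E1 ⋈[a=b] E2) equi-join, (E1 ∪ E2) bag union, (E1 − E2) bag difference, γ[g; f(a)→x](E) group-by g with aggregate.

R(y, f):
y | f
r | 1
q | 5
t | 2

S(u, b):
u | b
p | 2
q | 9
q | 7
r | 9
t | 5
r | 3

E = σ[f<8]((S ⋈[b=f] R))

σ filters on f, owned by the right side.
E' = (S ⋈[b=f] σ[f<8](R))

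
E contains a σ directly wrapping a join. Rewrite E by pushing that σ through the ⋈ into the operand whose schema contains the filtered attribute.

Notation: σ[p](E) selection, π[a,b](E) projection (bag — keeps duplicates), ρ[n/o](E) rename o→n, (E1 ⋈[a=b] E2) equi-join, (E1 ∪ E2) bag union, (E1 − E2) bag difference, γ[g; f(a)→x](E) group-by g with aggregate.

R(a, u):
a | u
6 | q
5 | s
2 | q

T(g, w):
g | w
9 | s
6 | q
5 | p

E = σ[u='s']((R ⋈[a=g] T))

σ filters on u, owned by the left side.
E' = (σ[u='s'](R) ⋈[a=g] T)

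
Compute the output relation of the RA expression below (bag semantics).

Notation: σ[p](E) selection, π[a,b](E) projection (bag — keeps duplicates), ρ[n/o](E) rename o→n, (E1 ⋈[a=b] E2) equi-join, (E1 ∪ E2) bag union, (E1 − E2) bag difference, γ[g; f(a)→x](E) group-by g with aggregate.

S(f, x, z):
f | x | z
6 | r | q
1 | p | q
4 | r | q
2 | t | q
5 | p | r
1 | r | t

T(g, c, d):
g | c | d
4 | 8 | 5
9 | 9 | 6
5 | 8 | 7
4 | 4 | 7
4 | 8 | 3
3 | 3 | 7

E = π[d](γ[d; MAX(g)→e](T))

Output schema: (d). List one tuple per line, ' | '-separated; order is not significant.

Row counts bottom-up:
  T → 6
  γ[d; MAX(g)→e](T) → 4
  π[d](γ[d; MAX(g)→e](T)) → 4

== RESULT ==
d
3
5
6
7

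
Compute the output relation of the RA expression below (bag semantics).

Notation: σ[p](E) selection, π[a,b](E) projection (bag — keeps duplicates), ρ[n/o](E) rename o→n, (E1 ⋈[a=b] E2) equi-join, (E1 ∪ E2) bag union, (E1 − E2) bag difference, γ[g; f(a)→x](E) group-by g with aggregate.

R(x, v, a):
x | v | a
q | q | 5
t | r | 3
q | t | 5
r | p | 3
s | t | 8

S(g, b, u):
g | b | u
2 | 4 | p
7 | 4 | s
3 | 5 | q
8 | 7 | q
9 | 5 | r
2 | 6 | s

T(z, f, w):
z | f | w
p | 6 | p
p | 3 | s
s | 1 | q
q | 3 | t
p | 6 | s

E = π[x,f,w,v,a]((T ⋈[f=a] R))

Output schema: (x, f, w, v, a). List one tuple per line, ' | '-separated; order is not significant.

Per-node cardinality:
  T → 5
  R → 5
  (T ⋈[f=a] R) → 4
  π[x,f,w,v,a]((T ⋈[f=a] R)) → 4

== RESULT ==
x | f | w | v | a
r | 3 | s | p | 3
r | 3 | t | p | 3
t | 3 | s | r | 3
t | 3 | t | r | 3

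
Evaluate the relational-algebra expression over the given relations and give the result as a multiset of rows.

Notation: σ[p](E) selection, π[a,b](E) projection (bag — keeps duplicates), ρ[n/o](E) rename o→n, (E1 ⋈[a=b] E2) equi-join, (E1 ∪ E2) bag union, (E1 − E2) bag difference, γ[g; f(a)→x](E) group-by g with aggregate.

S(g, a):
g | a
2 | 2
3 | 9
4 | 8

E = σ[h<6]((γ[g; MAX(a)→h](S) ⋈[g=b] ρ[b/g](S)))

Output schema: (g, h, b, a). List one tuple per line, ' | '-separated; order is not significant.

Stepwise |·|:
  S → 3
  γ[g; MAX(a)→h](S) → 3
  S → 3
  ρ[b/g](S) → 3
  (γ[g; MAX(a)→h](S) ⋈[g=b] ρ[b/g](S)) → 3
  σ[h<6]((γ[g; MAX(a)→h](S) ⋈[g=b] ρ[b/g](S))) → 1

== RESULT ==
g | h | b | a
2 | 2 | 2 | 2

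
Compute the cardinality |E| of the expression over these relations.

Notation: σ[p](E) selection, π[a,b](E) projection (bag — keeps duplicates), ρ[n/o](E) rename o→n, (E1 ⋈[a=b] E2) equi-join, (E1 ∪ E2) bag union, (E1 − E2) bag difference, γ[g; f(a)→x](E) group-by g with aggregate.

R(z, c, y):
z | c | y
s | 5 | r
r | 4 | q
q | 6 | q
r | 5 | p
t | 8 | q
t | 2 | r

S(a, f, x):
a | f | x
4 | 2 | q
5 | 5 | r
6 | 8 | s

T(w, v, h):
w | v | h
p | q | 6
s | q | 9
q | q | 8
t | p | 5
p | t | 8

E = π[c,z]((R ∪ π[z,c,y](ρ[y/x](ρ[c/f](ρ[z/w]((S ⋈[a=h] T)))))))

Stepwise |·|:
  R → 6
  S → 3
  T → 5
  (S ⋈[a=h] T) → 2
  ρ[z/w]((S ⋈[a=h] T)) → 2
  ρ[c/f](ρ[z/w]((S ⋈[a=h] T))) → 2
  ρ[y/x](ρ[c/f](ρ[z/w]((S ⋈[a=h] T)))) → 2
  π[z,c,y](ρ[y/x](ρ[c/f](ρ[z/w]((S ⋈[a=h] T))))) → 2
  (R ∪ π[z,c,y](ρ[y/x](ρ[c/f](ρ[z/w]((S ⋈[a=h] T)))))) → 8
  π[c,z]((R ∪ π[z,c,y](ρ[y/x](ρ[c/f](ρ[z/w]((S ⋈[a=h] T))))))) → 8

|E| = 8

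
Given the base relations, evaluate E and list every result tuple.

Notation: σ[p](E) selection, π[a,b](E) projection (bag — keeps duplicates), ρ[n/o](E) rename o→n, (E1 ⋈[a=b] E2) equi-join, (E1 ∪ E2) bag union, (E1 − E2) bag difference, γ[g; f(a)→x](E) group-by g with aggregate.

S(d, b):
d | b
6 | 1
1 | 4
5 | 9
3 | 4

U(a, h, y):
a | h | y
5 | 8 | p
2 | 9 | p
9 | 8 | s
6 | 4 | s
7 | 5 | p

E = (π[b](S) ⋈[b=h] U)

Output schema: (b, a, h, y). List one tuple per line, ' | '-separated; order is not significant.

Subexpression sizes:
  S → 4
  π[b](S) → 4
  U → 5
  (π[b](S) ⋈[b=h] U) → 3

== RESULT ==
b | a | h | y
4 | 6 | 4 | s
4 | 6 | 4 | s
9 | 2 | 9 | p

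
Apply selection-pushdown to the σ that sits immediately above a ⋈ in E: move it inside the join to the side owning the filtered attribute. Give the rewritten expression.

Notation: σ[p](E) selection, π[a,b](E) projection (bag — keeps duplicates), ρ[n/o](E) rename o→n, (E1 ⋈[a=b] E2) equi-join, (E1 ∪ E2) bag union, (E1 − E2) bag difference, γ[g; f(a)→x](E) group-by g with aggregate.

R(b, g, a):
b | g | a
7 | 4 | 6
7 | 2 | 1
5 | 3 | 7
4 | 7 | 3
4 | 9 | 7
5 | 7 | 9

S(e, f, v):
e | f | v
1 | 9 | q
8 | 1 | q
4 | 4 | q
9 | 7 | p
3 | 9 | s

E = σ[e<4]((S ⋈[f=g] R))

σ filters on e, owned by the left side.
E' = (σ[e<4](S) ⋈[f=g] R)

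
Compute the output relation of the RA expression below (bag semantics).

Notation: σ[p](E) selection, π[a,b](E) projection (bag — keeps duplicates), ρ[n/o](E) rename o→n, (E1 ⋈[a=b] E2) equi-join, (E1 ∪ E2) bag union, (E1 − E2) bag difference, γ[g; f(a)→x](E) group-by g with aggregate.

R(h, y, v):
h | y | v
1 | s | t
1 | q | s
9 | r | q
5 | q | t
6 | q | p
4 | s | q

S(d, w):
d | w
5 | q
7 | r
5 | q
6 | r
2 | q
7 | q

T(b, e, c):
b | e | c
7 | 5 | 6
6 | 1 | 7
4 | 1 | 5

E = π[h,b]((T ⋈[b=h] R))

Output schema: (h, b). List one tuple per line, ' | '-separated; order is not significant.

Row counts bottom-up:
  T → 3
  R → 6
  (T ⋈[b=h] R) → 2
  π[h,b]((T ⋈[b=h] R)) → 2

== RESULT ==
h | b
4 | 4
6 | 6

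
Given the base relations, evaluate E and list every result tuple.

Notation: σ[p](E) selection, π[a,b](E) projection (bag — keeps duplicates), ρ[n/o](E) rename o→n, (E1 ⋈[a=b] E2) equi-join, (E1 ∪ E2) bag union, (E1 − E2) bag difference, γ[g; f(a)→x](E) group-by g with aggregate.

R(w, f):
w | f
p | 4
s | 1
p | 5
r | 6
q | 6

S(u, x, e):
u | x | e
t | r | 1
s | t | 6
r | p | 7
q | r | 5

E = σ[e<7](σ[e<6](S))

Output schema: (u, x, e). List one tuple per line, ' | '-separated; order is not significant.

Row counts bottom-up:
  S → 4
  σ[e<6](S) → 2
  σ[e<7](σ[e<6](S)) → 2

== RESULT ==
u | x | e
q | r | 5
t | r | 1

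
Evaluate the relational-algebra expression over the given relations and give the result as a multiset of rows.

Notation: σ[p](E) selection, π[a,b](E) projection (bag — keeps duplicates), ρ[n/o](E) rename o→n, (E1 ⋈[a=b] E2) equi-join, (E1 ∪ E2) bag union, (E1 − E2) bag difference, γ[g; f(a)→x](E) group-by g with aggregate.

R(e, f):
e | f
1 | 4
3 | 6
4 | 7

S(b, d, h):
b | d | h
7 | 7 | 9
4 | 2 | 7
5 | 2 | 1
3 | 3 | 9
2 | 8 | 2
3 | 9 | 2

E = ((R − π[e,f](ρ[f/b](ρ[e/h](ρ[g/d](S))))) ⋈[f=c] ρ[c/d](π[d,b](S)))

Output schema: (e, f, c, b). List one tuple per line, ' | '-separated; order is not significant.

Subexpression sizes:
  R → 3
  S → 6
  ρ[g/d](S) → 6
  ρ[e/h](ρ[g/d](S)) → 6
  ρ[f/b](ρ[e/h](ρ[g/d](S))) → 6
  π[e,f](ρ[f/b](ρ[e/h](ρ[g/d](S)))) → 6
  (R − π[e,f](ρ[f/b](ρ[e/h](ρ[g/d](S))))) → 3
  S → 6
  π[d,b](S) → 6
  ρ[c/d](π[d,b](S)) → 6
  ((R − π[e,f](ρ[f/b](ρ[e/h](ρ[g/d](S))))) ⋈[f=c] ρ[c/d](π[d,b](S))) → 1

== RESULT ==
e | f | c | b
4 | 7 | 7 | 7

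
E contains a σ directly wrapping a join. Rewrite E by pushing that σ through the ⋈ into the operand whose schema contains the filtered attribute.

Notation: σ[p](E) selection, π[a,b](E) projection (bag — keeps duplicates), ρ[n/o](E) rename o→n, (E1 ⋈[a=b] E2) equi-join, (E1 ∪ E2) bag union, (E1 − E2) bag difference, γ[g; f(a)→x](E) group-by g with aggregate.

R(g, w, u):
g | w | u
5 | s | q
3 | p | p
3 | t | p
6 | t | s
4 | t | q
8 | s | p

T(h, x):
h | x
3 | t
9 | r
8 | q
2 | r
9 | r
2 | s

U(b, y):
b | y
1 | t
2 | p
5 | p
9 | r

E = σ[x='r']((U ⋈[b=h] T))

σ filters on x, owned by the right side.
E' = (U ⋈[b=h] σ[x='r'](T))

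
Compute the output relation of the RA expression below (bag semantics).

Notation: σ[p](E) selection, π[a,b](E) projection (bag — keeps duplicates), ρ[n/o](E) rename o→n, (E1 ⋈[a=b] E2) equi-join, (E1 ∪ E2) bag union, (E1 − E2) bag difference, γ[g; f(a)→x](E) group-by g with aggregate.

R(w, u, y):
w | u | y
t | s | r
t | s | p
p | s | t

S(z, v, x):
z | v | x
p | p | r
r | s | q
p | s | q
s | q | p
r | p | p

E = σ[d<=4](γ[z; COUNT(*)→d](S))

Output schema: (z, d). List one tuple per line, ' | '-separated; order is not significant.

Subexpression sizes:
  S → 5
  γ[z; COUNT(*)→d](S) → 3
  σ[d<=4](γ[z; COUNT(*)→d](S)) → 3

== RESULT ==
z | d
p | 2
r | 2
s | 1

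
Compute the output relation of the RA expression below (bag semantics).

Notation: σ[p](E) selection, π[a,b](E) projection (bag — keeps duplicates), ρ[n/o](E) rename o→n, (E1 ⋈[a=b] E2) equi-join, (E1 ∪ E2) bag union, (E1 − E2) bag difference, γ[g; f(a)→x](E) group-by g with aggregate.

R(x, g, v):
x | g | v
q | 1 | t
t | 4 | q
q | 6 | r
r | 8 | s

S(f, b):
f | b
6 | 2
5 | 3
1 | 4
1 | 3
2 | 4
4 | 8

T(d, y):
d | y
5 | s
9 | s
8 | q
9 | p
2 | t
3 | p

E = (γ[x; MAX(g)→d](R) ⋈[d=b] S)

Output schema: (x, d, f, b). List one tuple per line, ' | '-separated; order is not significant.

Subexpression sizes:
  R → 4
  γ[x; MAX(g)→d](R) → 3
  S → 6
  (γ[x; MAX(g)→d](R) ⋈[d=b] S) → 3

== RESULT ==
x | d | f | b
r | 8 | 4 | 8
t | 4 | 1 | 4
t | 4 | 2 | 4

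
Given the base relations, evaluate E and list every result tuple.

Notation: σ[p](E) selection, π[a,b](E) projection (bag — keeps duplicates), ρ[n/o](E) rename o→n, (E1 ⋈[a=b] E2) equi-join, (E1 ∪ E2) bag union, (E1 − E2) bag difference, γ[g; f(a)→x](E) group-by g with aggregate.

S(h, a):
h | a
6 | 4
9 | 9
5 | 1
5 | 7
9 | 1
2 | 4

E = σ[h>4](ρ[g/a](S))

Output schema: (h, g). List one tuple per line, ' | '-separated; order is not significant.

Row counts bottom-up:
  S → 6
  ρ[g/a](S) → 6
  σ[h>4](ρ[g/a](S)) → 5

== RESULT ==
h | g
5 | 1
5 | 7
6 | 4
9 | 1
9 | 9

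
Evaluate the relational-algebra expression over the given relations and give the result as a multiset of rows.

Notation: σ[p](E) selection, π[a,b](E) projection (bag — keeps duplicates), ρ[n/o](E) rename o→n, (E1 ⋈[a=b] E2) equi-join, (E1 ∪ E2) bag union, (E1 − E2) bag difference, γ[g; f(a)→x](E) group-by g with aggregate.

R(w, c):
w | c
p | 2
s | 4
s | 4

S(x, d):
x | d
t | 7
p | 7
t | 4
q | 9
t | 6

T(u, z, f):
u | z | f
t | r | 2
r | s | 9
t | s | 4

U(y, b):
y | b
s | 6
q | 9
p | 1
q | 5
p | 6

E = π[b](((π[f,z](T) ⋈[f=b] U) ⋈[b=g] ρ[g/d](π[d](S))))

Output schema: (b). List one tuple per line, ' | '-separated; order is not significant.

Subexpression sizes:
  T → 3
  π[f,z](T) → 3
  U → 5
  (π[f,z](T) ⋈[f=b] U) → 1
  S → 5
  π[d](S) → 5
  ρ[g/d](π[d](S)) → 5
  ((π[f,z](T) ⋈[f=b] U) ⋈[b=g] ρ[g/d](π[d](S))) → 1
  π[b](((π[f,z](T) ⋈[f=b] U) ⋈[b=g] ρ[g/d](π[d](S)))) → 1

== RESULT ==
b
9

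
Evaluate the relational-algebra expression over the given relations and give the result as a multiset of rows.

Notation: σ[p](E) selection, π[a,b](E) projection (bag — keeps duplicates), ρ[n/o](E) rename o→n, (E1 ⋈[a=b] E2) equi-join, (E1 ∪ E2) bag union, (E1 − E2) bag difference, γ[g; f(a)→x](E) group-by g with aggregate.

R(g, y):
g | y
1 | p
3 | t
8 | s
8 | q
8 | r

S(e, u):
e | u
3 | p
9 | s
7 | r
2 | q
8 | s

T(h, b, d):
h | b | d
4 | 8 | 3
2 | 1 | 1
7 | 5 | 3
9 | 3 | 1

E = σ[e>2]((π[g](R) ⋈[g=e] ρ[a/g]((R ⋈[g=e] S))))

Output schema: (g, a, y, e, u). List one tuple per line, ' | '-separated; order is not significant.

Subexpression sizes:
  R → 5
  π[g](R) → 5
  R → 5
  S → 5
  (R ⋈[g=e] S) → 4
  ρ[a/g]((R ⋈[g=e] S)) → 4
  (π[g](R) ⋈[g=e] ρ[a/g]((R ⋈[g=e] S))) → 10
  σ[e>2]((π[g](R) ⋈[g=e] ρ[a/g]((R ⋈[g=e] S)))) → 10

== RESULT ==
g | a | y | e | u
3 | 3 | t | 3 | p
8 | 8 | q | 8 | s
8 | 8 | q | 8 | s
8 | 8 | q | 8 | s
8 | 8 | r | 8 | s
8 | 8 | r | 8 | s
8 | 8 | r | 8 | s
8 | 8 | s | 8 | s
8 | 8 | s | 8 | s
8 | 8 | s | 8 | s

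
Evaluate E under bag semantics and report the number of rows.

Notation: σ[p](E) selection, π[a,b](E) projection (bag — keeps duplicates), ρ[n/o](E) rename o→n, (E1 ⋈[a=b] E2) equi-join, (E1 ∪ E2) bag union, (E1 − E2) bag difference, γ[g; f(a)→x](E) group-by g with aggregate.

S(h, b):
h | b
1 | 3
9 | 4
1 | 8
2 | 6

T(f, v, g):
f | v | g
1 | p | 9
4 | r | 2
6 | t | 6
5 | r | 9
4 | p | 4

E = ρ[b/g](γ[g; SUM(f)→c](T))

Per-node cardinality:
  T → 5
  γ[g; SUM(f)→c](T) → 4
  ρ[b/g](γ[g; SUM(f)→c](T)) → 4

|E| = 4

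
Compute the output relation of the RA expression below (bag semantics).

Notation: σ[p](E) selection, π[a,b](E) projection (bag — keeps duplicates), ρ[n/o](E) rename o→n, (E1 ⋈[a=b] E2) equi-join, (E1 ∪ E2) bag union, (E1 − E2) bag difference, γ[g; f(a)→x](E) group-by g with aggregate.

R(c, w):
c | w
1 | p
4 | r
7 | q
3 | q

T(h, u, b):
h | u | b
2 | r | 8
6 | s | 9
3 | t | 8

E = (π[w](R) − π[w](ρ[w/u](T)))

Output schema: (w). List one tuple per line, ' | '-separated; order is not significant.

Subexpression sizes:
  R → 4
  π[w](R) → 4
  T → 3
  ρ[w/u](T) → 3
  π[w](ρ[w/u](T)) → 3
  (π[w](R) − π[w](ρ[w/u](T))) → 3

== RESULT ==
w
p
q
q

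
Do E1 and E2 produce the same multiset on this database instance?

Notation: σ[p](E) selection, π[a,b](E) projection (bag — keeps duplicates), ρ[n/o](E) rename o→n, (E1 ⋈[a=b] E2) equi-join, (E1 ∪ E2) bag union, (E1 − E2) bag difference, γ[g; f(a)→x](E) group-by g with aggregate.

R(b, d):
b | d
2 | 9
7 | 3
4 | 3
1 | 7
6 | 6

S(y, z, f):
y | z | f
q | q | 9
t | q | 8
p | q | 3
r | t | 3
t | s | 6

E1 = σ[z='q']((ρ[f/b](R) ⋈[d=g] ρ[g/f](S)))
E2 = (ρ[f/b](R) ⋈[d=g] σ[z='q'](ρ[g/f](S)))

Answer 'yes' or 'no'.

E1 stepwise |·|:
  R → 5
  ρ[f/b](R) → 5
  S → 5
  ρ[g/f](S) → 5
  (ρ[f/b](R) ⋈[d=g] ρ[g/f](S)) → 6
  σ[z='q']((ρ[f/b](R) ⋈[d=g] ρ[g/f](S))) → 3
E2 stepwise |·|:
  R → 5
  ρ[f/b](R) → 5
  S → 5
  ρ[g/f](S) → 5
  σ[z='q'](ρ[g/f](S)) → 3
  (ρ[f/b](R) ⋈[d=g] σ[z='q'](ρ[g/f](S))) → 3

E1 and E2 produce the same multiset:
f | d | y | z | g
2 | 9 | q | q | 9
4 | 3 | p | q | 3
7 | 3 | p | q | 3

yes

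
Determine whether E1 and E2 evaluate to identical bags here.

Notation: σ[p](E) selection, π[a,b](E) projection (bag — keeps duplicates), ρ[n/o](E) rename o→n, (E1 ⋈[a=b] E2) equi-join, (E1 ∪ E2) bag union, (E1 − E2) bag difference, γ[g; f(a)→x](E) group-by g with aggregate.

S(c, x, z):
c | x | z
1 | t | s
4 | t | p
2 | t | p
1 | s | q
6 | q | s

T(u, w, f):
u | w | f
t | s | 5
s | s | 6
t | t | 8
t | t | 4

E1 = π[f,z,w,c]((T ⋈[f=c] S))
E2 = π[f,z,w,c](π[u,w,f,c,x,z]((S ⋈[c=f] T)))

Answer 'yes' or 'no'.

E1 per-node cardinality:
  T → 4
  S → 5
  (T ⋈[f=c] S) → 2
  π[f,z,w,c]((T ⋈[f=c] S)) → 2
E2 per-node cardinality:
  S → 5
  T → 4
  (S ⋈[c=f] T) → 2
  π[u,w,f,c,x,z]((S ⋈[c=f] T)) → 2
  π[f,z,w,c](π[u,w,f,c,x,z]((S ⋈[c=f] T))) → 2

E1 and E2 produce the same multiset:
f | z | w | c
4 | p | t | 4
6 | s | s | 6

yes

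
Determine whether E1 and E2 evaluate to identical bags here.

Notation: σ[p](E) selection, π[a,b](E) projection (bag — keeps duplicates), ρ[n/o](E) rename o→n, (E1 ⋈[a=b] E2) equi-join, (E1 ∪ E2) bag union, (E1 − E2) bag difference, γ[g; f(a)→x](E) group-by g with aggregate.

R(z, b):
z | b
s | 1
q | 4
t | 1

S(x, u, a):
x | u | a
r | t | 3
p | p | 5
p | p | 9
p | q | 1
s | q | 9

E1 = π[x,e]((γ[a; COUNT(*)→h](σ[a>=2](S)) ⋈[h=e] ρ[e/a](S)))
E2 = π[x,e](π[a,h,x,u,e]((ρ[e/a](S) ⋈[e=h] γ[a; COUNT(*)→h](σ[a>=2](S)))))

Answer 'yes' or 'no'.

E1 per-node cardinality:
  S → 5
  σ[a>=2](S) → 4
  γ[a; COUNT(*)→h](σ[a>=2](S)) → 3
  S → 5
  ρ[e/a](S) → 5
  (γ[a; COUNT(*)→h](σ[a>=2](S)) ⋈[h=e] ρ[e/a](S)) → 2
  π[x,e]((γ[a; COUNT(*)→h](σ[a>=2](S)) ⋈[h=e] ρ[e/a](S))) → 2
E2 per-node cardinality:
  S → 5
  ρ[e/a](S) → 5
  S → 5
  σ[a>=2](S) → 4
  γ[a; COUNT(*)→h](σ[a>=2](S)) → 3
  (ρ[e/a](S) ⋈[e=h] γ[a; COUNT(*)→h](σ[a>=2](S))) → 2
  π[a,h,x,u,e]((ρ[e/a](S) ⋈[e=h] γ[a; COUNT(*)→h](σ[a>=2](S)))) → 2
  π[x,e](π[a,h,x,u,e]((ρ[e/a](S) ⋈[e=h] γ[a; COUNT(*)→h](σ[a>=2](S))))) → 2

E1 and E2 produce the same multiset:
x | e
p | 1
p | 1

yes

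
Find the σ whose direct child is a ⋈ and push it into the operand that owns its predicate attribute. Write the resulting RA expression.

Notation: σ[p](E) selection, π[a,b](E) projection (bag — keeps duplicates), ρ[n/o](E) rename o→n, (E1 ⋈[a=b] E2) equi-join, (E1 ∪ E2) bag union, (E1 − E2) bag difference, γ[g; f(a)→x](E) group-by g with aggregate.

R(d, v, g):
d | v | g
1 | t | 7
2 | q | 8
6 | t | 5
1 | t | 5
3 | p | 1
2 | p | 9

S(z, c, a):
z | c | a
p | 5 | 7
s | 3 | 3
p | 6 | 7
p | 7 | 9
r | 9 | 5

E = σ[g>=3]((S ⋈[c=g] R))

σ filters on g, owned by the right side.
E' = (S ⋈[c=g] σ[g>=3](R))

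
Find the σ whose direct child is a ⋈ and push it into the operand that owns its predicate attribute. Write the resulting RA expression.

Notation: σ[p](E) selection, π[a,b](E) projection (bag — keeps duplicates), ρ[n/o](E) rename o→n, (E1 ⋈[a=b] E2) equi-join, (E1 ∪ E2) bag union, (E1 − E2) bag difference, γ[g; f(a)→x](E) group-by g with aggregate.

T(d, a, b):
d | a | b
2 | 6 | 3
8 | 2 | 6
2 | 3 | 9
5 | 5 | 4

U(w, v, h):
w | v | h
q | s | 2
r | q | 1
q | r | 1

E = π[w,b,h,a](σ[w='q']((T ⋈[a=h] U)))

σ filters on w, owned by the right side.
E' = π[w,b,h,a]((T ⋈[a=h] σ[w='q'](U)))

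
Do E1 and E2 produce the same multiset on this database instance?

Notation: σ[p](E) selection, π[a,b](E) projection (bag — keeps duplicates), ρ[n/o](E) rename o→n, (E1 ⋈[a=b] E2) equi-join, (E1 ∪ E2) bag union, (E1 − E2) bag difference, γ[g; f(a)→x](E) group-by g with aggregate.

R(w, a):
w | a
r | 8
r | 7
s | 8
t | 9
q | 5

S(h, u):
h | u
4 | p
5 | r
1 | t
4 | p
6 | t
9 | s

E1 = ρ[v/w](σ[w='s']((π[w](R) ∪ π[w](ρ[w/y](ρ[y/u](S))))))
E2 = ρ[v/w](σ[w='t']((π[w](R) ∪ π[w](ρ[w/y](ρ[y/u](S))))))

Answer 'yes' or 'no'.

E1 stepwise |·|:
  R → 5
  π[w](R) → 5
  S → 6
  ρ[y/u](S) → 6
  ρ[w/y](ρ[y/u](S)) → 6
  π[w](ρ[w/y](ρ[y/u](S))) → 6
  (π[w](R) ∪ π[w](ρ[w/y](ρ[y/u](S)))) → 11
  σ[w='s']((π[w](R) ∪ π[w](ρ[w/y](ρ[y/u](S))))) → 2
  ρ[v/w](σ[w='s']((π[w](R) ∪ π[w](ρ[w/y](ρ[y/u](S)))))) → 2
E2 stepwise |·|:
  R → 5
  π[w](R) → 5
  S → 6
  ρ[y/u](S) → 6
  ρ[w/y](ρ[y/u](S)) → 6
  π[w](ρ[w/y](ρ[y/u](S))) → 6
  (π[w](R) ∪ π[w](ρ[w/y](ρ[y/u](S)))) → 11
  σ[w='t']((π[w](R) ∪ π[w](ρ[w/y](ρ[y/u](S))))) → 3
  ρ[v/w](σ[w='t']((π[w](R) ∪ π[w](ρ[w/y](ρ[y/u](S)))))) → 3

E1 result:
v
s
s
E2 result:
v
t
t
t
Witness: ('t',) appears 0× in E1 but 3× in E2.

no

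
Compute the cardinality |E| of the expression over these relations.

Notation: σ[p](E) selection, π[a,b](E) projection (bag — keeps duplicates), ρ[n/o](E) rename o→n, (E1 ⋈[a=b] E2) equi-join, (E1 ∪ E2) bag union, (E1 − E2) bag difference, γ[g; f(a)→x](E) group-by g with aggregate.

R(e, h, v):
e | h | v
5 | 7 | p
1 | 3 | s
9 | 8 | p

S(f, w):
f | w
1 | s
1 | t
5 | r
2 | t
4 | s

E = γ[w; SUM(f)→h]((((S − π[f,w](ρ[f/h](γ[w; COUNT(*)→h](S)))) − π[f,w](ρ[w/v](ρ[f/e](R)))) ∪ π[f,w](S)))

Row counts bottom-up:
  S → 5
  S → 5
  γ[w; COUNT(*)→h](S) → 3
  ρ[f/h](γ[w; COUNT(*)→h](S)) → 3
  π[f,w](ρ[f/h](γ[w; COUNT(*)→h](S))) → 3
  (S − π[f,w](ρ[f/h](γ[w; COUNT(*)→h](S)))) → 4
  R → 3
  ρ[f/e](R) → 3
  ρ[w/v](ρ[f/e](R)) → 3
  π[f,w](ρ[w/v](ρ[f/e](R))) → 3
  ((S − π[f,w](ρ[f/h](γ[w; COUNT(*)→h](S)))) − π[f,w](ρ[w/v](ρ[f/e](R)))) → 3
  S → 5
  π[f,w](S) → 5
  (((S − π[f,w](ρ[f/h](γ[w; COUNT(*)→h](S)))) − π[f,w](ρ[w/v](ρ[f/e](R)))) ∪ π[f,w](S)) → 8
  γ[w; SUM(f)→h]((((S − π[f,w](ρ[f/h](γ[w; COUNT(*)→h](S)))) − π[f,w](ρ[w/v](ρ[f/e](R)))) ∪ π[f,w](S))) → 3

|E| = 3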